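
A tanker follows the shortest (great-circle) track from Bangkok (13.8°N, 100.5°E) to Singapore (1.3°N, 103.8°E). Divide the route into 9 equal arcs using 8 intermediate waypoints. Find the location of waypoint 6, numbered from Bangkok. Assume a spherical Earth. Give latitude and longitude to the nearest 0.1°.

≈ 5.5°N, 102.7°E

The haversine formula gives a central angle δ ≈ 0.225 rad (12.9°) between the endpoints.
Interpolate at f = 6/9 with slerp weights a = sin((1−f)δ)/sin δ ≈ 0.336, b = sin(fδ)/sin δ ≈ 0.670.
p = a·p₁ + b·p₂ ≈ (-0.219, 0.971, 0.095); φ = arcsin(p_z) ≈ 5.47°, λ = atan2(p_y, p_x) ≈ 102.72°.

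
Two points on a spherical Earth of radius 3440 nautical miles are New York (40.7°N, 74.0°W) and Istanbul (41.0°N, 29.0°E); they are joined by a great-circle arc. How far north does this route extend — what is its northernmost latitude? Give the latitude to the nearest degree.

≈ 54°N

The great circle lies in the plane with unit normal n̂ = (p₁ × p₂)/|p₁ × p₂|.
Here n̂_z ≈ +0.584; the vertex latitude is φ_max = arccos|n̂_z| ≈ 54.2°.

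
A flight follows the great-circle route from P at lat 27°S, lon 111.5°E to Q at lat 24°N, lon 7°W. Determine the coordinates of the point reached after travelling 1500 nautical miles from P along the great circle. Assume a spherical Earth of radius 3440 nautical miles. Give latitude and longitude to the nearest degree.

≈ lat 20°S, lon 85°E

Convert each endpoint to a unit vector on the sphere (x = cos φ cos λ, y = cos φ sin λ, z = sin φ).
The central angle between the endpoints is δ = arccos(p₁·p₂) ≈ 2.181 rad (125.0°). The total great-circle distance is δ·R ≈ 2.181 × 3440 ≈ 7503 nmi, so the target fraction is f = 1500/7503 ≈ 0.200.
Interpolate at f ≈ 0.200 with slerp weights a = sin((1−f)δ)/sin δ ≈ 1.202, b = sin(fδ)/sin δ ≈ 0.515.
p = a·p₁ + b·p₂ ≈ (0.075, 0.939, -0.336); φ = arcsin(p_z) ≈ -19.63°, λ = atan2(p_y, p_x) ≈ 85.44°.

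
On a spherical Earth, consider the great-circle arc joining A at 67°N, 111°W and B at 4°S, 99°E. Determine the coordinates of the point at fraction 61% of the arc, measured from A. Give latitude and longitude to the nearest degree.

From cos δ = sin φ₁ sin φ₂ + cos φ₁ cos φ₂ cos Δλ, the central angle is δ ≈ 1.984 rad (113.7°).
Interpolate at f = 0.61 with slerp weights a = sin((1−f)δ)/sin δ ≈ 0.763, b = sin(fδ)/sin δ ≈ 1.022.
p = a·p₁ + b·p₂ ≈ (-0.266, 0.728, 0.631); φ = arcsin(p_z) ≈ 39.14°, λ = atan2(p_y, p_x) ≈ 110.08°.

≈ 39°N, 110°E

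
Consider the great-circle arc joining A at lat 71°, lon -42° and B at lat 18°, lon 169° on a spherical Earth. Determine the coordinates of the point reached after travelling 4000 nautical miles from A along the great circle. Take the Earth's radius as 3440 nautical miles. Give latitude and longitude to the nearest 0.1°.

≈ lat 39.5°, lon 173.6°

Convert each endpoint to a unit vector on the sphere (x = cos φ cos λ, y = cos φ sin λ, z = sin φ).
The central angle between the endpoints is δ = arccos(p₁·p₂) ≈ 1.544 rad (88.5°). The total great-circle distance is δ·R ≈ 1.544 × 3440 ≈ 5311 nmi, so the target fraction is f = 4000/5311 ≈ 0.753.
Interpolate at f ≈ 0.753 with slerp weights a = sin((1−f)δ)/sin δ ≈ 0.372, b = sin(fδ)/sin δ ≈ 0.918.
p = a·p₁ + b·p₂ ≈ (-0.767, 0.086, 0.636); φ = arcsin(p_z) ≈ 39.47°, λ = atan2(p_y, p_x) ≈ 173.64°.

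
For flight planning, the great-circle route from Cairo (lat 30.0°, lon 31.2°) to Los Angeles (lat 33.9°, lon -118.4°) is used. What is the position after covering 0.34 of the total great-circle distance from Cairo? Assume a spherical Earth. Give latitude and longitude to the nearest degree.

≈ lat 60°, lon -2°

Write both endpoints as unit vectors p₁, p₂ with components (cos φ cos λ, cos φ sin λ, sin φ).
The central angle between the endpoints is δ = arccos(p₁·p₂) ≈ 1.919 rad (109.9°).
Interpolate at f = 0.34 with slerp weights a = sin((1−f)δ)/sin δ ≈ 1.015, b = sin(fδ)/sin δ ≈ 0.646.
p = a·p₁ + b·p₂ ≈ (0.497, -0.016, 0.868); φ = arcsin(p_z) ≈ 60.19°, λ = atan2(p_y, p_x) ≈ -1.87°.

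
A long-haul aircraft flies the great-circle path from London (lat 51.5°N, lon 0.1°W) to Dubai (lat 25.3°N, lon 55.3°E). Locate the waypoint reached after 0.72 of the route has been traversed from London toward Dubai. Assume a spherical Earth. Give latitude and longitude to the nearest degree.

≈ lat 35°N, lon 44°E

From cos δ = sin φ₁ sin φ₂ + cos φ₁ cos φ₂ cos Δλ, the central angle is δ ≈ 0.858 rad (49.2°).
Interpolate at f = 0.72 with slerp weights a = sin((1−f)δ)/sin δ ≈ 0.314, b = sin(fδ)/sin δ ≈ 0.766.
p = a·p₁ + b·p₂ ≈ (0.590, 0.569, 0.573); φ = arcsin(p_z) ≈ 34.98°, λ = atan2(p_y, p_x) ≈ 43.96°.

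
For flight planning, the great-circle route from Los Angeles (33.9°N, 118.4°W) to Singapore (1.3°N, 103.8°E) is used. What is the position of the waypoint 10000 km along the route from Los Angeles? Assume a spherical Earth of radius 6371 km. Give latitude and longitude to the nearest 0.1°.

≈ 26.7°N, 131.9°E

Convert each endpoint to a unit vector on the sphere (x = cos φ cos λ, y = cos φ sin λ, z = sin φ).
The central angle between the endpoints is δ = arccos(p₁·p₂) ≈ 2.217 rad (127.0°). The total great-circle distance is δ·R ≈ 2.217 × 6371 ≈ 14124 km, so the target fraction is f = 10000/14124 ≈ 0.708.
Interpolate at f ≈ 0.708 with slerp weights a = sin((1−f)δ)/sin δ ≈ 0.755, b = sin(fδ)/sin δ ≈ 1.252.
p = a·p₁ + b·p₂ ≈ (-0.597, 0.665, 0.450); φ = arcsin(p_z) ≈ 26.72°, λ = atan2(p_y, p_x) ≈ 131.93°.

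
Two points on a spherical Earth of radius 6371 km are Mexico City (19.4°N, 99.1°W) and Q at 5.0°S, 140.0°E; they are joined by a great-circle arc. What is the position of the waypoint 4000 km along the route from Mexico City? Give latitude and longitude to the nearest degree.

From cos δ = sin φ₁ sin φ₂ + cos φ₁ cos φ₂ cos Δλ, the central angle is δ ≈ 2.108 rad (120.8°). The total great-circle distance is δ·R ≈ 2.108 × 6371 ≈ 13428 km, so the target fraction is f = 4000/13428 ≈ 0.298.
Interpolate at f ≈ 0.298 with slerp weights a = sin((1−f)δ)/sin δ ≈ 1.159, b = sin(fδ)/sin δ ≈ 0.684.
p = a·p₁ + b·p₂ ≈ (-0.695, -0.642, 0.325); φ = arcsin(p_z) ≈ 18.99°, λ = atan2(p_y, p_x) ≈ -137.27°.

≈ 19°N, 137°W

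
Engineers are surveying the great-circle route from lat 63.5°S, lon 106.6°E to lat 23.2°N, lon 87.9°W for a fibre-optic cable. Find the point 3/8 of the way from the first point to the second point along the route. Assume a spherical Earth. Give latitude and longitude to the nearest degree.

Write both endpoints as unit vectors p₁, p₂ with components (cos φ cos λ, cos φ sin λ, sin φ).
The central angle between the endpoints is δ = arccos(p₁·p₂) ≈ 2.418 rad (138.6°).
Interpolate at f = 3/8 with slerp weights a = sin((1−f)δ)/sin δ ≈ 1.508, b = sin(fδ)/sin δ ≈ 1.190.
p = a·p₁ + b·p₂ ≈ (-0.152, -0.448, -0.881); φ = arcsin(p_z) ≈ -61.76°, λ = atan2(p_y, p_x) ≈ -108.76°.

≈ lat 62°S, lon 109°W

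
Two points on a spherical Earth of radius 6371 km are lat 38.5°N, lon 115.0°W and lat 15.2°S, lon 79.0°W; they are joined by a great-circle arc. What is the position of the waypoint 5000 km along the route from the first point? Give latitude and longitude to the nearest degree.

From cos δ = sin φ₁ sin φ₂ + cos φ₁ cos φ₂ cos Δλ, the central angle is δ ≈ 1.107 rad (63.4°). The total great-circle distance is δ·R ≈ 1.107 × 6371 ≈ 7050 km, so the target fraction is f = 5000/7050 ≈ 0.709.
Interpolate at f ≈ 0.709 with slerp weights a = sin((1−f)δ)/sin δ ≈ 0.354, b = sin(fδ)/sin δ ≈ 0.790.
p = a·p₁ + b·p₂ ≈ (0.029, -1.000, 0.013); φ = arcsin(p_z) ≈ 0.74°, λ = atan2(p_y, p_x) ≈ -88.36°.

≈ lat 1°N, lon 88°W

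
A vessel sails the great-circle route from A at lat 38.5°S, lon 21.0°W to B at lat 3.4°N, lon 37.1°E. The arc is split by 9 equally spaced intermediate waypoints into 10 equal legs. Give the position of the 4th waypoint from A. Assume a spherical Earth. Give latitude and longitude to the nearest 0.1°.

≈ lat 24.2°S, lon 6.2°E

Write both endpoints as unit vectors p₁, p₂ with components (cos φ cos λ, cos φ sin λ, sin φ).
The central angle between the endpoints is δ = arccos(p₁·p₂) ≈ 1.185 rad (67.9°).
Interpolate at f = 4/10 with slerp weights a = sin((1−f)δ)/sin δ ≈ 0.704, b = sin(fδ)/sin δ ≈ 0.493.
p = a·p₁ + b·p₂ ≈ (0.907, 0.099, -0.409); φ = arcsin(p_z) ≈ -24.16°, λ = atan2(p_y, p_x) ≈ 6.24°.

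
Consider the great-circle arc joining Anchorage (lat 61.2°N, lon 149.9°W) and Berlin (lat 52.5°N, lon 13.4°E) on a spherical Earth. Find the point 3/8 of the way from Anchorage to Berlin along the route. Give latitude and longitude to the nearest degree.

Convert each endpoint to a unit vector on the sphere (x = cos φ cos λ, y = cos φ sin λ, z = sin φ).
The central angle between the endpoints is δ = arccos(p₁·p₂) ≈ 1.144 rad (65.5°).
Interpolate at f = 3/8 with slerp weights a = sin((1−f)δ)/sin δ ≈ 0.720, b = sin(fδ)/sin δ ≈ 0.457.
p = a·p₁ + b·p₂ ≈ (-0.030, -0.110, 0.994); φ = arcsin(p_z) ≈ 83.49°, λ = atan2(p_y, p_x) ≈ -105.12°.

≈ lat 83°N, lon 105°W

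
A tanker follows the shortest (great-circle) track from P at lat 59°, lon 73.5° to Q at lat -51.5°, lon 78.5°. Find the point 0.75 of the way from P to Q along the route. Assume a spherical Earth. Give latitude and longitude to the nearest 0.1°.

Convert each endpoint to a unit vector on the sphere (x = cos φ cos λ, y = cos φ sin λ, z = sin φ).
The central angle between the endpoints is δ = arccos(p₁·p₂) ≈ 1.930 rad (110.6°).
Interpolate at f = 0.75 with slerp weights a = sin((1−f)δ)/sin δ ≈ 0.496, b = sin(fδ)/sin δ ≈ 1.060.
p = a·p₁ + b·p₂ ≈ (0.204, 0.891, -0.405); φ = arcsin(p_z) ≈ -23.88°, λ = atan2(p_y, p_x) ≈ 77.11°.

≈ lat -23.9°, lon 77.1°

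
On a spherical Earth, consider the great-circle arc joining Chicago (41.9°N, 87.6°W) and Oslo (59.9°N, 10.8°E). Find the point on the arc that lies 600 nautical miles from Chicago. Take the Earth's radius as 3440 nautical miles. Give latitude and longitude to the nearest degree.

≈ 50°N, 79°W

Write both endpoints as unit vectors p₁, p₂ with components (cos φ cos λ, cos φ sin λ, sin φ).
The central angle between the endpoints is δ = arccos(p₁·p₂) ≈ 1.020 rad (58.4°). The total great-circle distance is δ·R ≈ 1.020 × 3440 ≈ 3509 nmi, so the target fraction is f = 600/3509 ≈ 0.171.
Interpolate at f ≈ 0.171 with slerp weights a = sin((1−f)δ)/sin δ ≈ 0.878, b = sin(fδ)/sin δ ≈ 0.204.
p = a·p₁ + b·p₂ ≈ (0.128, -0.634, 0.763); φ = arcsin(p_z) ≈ 49.70°, λ = atan2(p_y, p_x) ≈ -78.61°.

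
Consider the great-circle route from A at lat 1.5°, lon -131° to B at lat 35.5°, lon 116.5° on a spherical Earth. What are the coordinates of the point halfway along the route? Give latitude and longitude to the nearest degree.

≈ lat 31°, lon -179°

Convert each endpoint to a unit vector on the sphere (x = cos φ cos λ, y = cos φ sin λ, z = sin φ).
The central angle between the endpoints is δ = arccos(p₁·p₂) ≈ 1.872 rad (107.2°).
Interpolate at f = 1/2 with slerp weights a = sin((1−f)δ)/sin δ ≈ 0.843, b = sin(fδ)/sin δ ≈ 0.843.
p = a·p₁ + b·p₂ ≈ (-0.859, -0.022, 0.512); φ = arcsin(p_z) ≈ 30.77°, λ = atan2(p_y, p_x) ≈ -178.55°.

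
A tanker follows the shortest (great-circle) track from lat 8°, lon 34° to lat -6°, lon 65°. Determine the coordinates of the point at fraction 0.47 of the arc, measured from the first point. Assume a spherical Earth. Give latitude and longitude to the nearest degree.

≈ lat 1°, lon 49°

The haversine formula gives a central angle δ ≈ 0.592 rad (33.9°) between the endpoints.
Interpolate at f = 0.47 with slerp weights a = sin((1−f)δ)/sin δ ≈ 0.553, b = sin(fδ)/sin δ ≈ 0.492.
p = a·p₁ + b·p₂ ≈ (0.661, 0.750, 0.026); φ = arcsin(p_z) ≈ 1.46°, λ = atan2(p_y, p_x) ≈ 48.61°.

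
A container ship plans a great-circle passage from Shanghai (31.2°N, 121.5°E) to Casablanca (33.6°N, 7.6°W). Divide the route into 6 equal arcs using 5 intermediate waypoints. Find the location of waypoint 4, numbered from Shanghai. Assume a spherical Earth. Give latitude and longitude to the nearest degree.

≈ (53°N, 30°E)

Convert each endpoint to a unit vector on the sphere (x = cos φ cos λ, y = cos φ sin λ, z = sin φ).
The central angle between the endpoints is δ = arccos(p₁·p₂) ≈ 1.734 rad (99.4°).
Interpolate at f = 4/6 with slerp weights a = sin((1−f)δ)/sin δ ≈ 0.554, b = sin(fδ)/sin δ ≈ 0.928.
p = a·p₁ + b·p₂ ≈ (0.518, 0.302, 0.800); φ = arcsin(p_z) ≈ 53.15°, λ = atan2(p_y, p_x) ≈ 30.20°.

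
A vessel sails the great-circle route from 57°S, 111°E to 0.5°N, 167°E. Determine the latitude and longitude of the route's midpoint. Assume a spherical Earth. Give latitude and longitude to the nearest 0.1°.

Write both endpoints as unit vectors p₁, p₂ with components (cos φ cos λ, cos φ sin λ, sin φ).
The central angle between the endpoints is δ = arccos(p₁·p₂) ≈ 1.269 rad (72.7°).
Interpolate at f = 1/2 with slerp weights a = sin((1−f)δ)/sin δ ≈ 0.621, b = sin(fδ)/sin δ ≈ 0.621.
p = a·p₁ + b·p₂ ≈ (-0.726, 0.455, -0.515); φ = arcsin(p_z) ≈ -31.01°, λ = atan2(p_y, p_x) ≈ 147.91°.

≈ 31.0°S, 147.9°E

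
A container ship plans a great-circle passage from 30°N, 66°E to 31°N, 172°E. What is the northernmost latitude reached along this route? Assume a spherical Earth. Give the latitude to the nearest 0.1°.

≈ 44.4°N

The great circle lies in the plane with unit normal n̂ = (p₁ × p₂)/|p₁ × p₂|.
Here n̂_z ≈ +0.715; the vertex latitude is φ_max = arccos|n̂_z| ≈ 44.4°.
Check via Clairaut: cos φ_max = |cos φ₁| · sin C = cos(30.0°)·sin(55.6°) ≈ 0.715, again giving ≈ 44.4°.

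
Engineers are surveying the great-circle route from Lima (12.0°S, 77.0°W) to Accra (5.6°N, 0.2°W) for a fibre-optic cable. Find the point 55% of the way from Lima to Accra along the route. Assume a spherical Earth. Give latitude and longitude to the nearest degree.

From cos δ = sin φ₁ sin φ₂ + cos φ₁ cos φ₂ cos Δλ, the central angle is δ ≈ 1.367 rad (78.3°).
Interpolate at f = 0.55 with slerp weights a = sin((1−f)δ)/sin δ ≈ 0.589, b = sin(fδ)/sin δ ≈ 0.698.
p = a·p₁ + b·p₂ ≈ (0.824, -0.564, -0.054); φ = arcsin(p_z) ≈ -3.12°, λ = atan2(p_y, p_x) ≈ -34.40°.

≈ (3°S, 34°W)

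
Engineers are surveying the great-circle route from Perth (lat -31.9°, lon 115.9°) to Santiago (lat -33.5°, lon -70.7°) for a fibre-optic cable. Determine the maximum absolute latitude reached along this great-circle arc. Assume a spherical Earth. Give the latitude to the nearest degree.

≈ -85°

The great circle lies in the plane with unit normal n̂ = (p₁ × p₂)/|p₁ × p₂|.
Here n̂_z ≈ +0.089; the vertex latitude is φ_max = arccos|n̂_z| ≈ 84.9°.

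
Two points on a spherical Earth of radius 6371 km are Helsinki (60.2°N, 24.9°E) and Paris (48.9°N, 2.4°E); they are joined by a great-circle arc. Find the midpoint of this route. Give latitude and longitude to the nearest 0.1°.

≈ (55.1°N, 12.1°E)

The haversine formula gives a central angle δ ≈ 0.299 rad (17.1°) between the endpoints.
Interpolate at f = 1/2 with slerp weights a = sin((1−f)δ)/sin δ ≈ 0.506, b = sin(fδ)/sin δ ≈ 0.506.
p = a·p₁ + b·p₂ ≈ (0.560, 0.120, 0.820); φ = arcsin(p_z) ≈ 55.06°, λ = atan2(p_y, p_x) ≈ 12.07°.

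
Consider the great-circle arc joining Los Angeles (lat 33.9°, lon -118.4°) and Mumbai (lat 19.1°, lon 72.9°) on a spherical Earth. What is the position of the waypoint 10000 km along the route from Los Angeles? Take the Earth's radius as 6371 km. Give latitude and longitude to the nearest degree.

Write both endpoints as unit vectors p₁, p₂ with components (cos φ cos λ, cos φ sin λ, sin φ).
The central angle between the endpoints is δ = arccos(p₁·p₂) ≈ 2.198 rad (125.9°). The total great-circle distance is δ·R ≈ 2.198 × 6371 ≈ 14001 km, so the target fraction is f = 10000/14001 ≈ 0.714.
Interpolate at f ≈ 0.714 with slerp weights a = sin((1−f)δ)/sin δ ≈ 0.726, b = sin(fδ)/sin δ ≈ 1.235.
p = a·p₁ + b·p₂ ≈ (0.057, 0.586, 0.809); φ = arcsin(p_z) ≈ 53.97°, λ = atan2(p_y, p_x) ≈ 84.47°.

≈ lat 54°, lon 84°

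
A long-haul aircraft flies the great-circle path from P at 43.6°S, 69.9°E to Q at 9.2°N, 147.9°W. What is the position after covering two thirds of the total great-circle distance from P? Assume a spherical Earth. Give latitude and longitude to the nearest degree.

≈ 26°S, 176°W

Convert each endpoint to a unit vector on the sphere (x = cos φ cos λ, y = cos φ sin λ, z = sin φ).
The central angle between the endpoints is δ = arccos(p₁·p₂) ≈ 2.312 rad (132.5°).
Interpolate at f = 2/3 with slerp weights a = sin((1−f)δ)/sin δ ≈ 0.944, b = sin(fδ)/sin δ ≈ 1.355.
p = a·p₁ + b·p₂ ≈ (-0.898, -0.069, -0.435); φ = arcsin(p_z) ≈ -25.76°, λ = atan2(p_y, p_x) ≈ -175.63°.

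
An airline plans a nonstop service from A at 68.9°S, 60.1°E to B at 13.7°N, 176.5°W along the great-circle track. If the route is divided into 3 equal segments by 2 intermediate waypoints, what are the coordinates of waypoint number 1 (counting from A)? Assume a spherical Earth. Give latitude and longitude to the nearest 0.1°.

≈ 56.6°S, 147.9°E

From cos δ = sin φ₁ sin φ₂ + cos φ₁ cos φ₂ cos Δλ, the central angle is δ ≈ 1.997 rad (114.4°).
Interpolate at f = 1/3 with slerp weights a = sin((1−f)δ)/sin δ ≈ 1.067, b = sin(fδ)/sin δ ≈ 0.678.
p = a·p₁ + b·p₂ ≈ (-0.466, 0.293, -0.835); φ = arcsin(p_z) ≈ -56.59°, λ = atan2(p_y, p_x) ≈ 147.88°.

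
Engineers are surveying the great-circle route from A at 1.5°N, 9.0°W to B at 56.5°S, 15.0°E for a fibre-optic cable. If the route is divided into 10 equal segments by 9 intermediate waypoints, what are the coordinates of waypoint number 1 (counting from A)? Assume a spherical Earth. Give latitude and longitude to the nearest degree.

The haversine formula gives a central angle δ ≈ 1.068 rad (61.2°) between the endpoints.
Interpolate at f = 1/10 with slerp weights a = sin((1−f)δ)/sin δ ≈ 0.936, b = sin(fδ)/sin δ ≈ 0.122.
p = a·p₁ + b·p₂ ≈ (0.989, -0.129, -0.077); φ = arcsin(p_z) ≈ -4.41°, λ = atan2(p_y, p_x) ≈ -7.43°.

≈ 4°S, 7°W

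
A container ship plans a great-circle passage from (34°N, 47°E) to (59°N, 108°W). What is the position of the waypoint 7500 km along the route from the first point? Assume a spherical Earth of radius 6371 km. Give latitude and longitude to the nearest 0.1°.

≈ (74.1°N, 85.7°W)

From cos δ = sin φ₁ sin φ₂ + cos φ₁ cos φ₂ cos Δλ, the central angle is δ ≈ 1.478 rad (84.7°). The total great-circle distance is δ·R ≈ 1.478 × 6371 ≈ 9418 km, so the target fraction is f = 7500/9418 ≈ 0.796.
Interpolate at f ≈ 0.796 with slerp weights a = sin((1−f)δ)/sin δ ≈ 0.298, b = sin(fδ)/sin δ ≈ 0.928.
p = a·p₁ + b·p₂ ≈ (0.021, -0.274, 0.962); φ = arcsin(p_z) ≈ 74.07°, λ = atan2(p_y, p_x) ≈ -85.66°.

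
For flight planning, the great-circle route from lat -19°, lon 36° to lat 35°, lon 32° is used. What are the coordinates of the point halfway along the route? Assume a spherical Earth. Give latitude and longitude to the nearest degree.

≈ lat 8°, lon 34°

Write both endpoints as unit vectors p₁, p₂ with components (cos φ cos λ, cos φ sin λ, sin φ).
The central angle between the endpoints is δ = arccos(p₁·p₂) ≈ 0.945 rad (54.1°).
Interpolate at f = 1/2 with slerp weights a = sin((1−f)δ)/sin δ ≈ 0.561, b = sin(fδ)/sin δ ≈ 0.561.
p = a·p₁ + b·p₂ ≈ (0.820, 0.556, 0.139); φ = arcsin(p_z) ≈ 8.00°, λ = atan2(p_y, p_x) ≈ 34.14°.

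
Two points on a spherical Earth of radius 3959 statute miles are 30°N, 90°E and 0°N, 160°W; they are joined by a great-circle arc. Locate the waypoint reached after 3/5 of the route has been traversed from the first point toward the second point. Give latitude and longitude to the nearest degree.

Write both endpoints as unit vectors p₁, p₂ with components (cos φ cos λ, cos φ sin λ, sin φ).
The central angle between the endpoints is δ = arccos(p₁·p₂) ≈ 1.872 rad (107.2°).
Interpolate at f = 3/5 with slerp weights a = sin((1−f)δ)/sin δ ≈ 0.713, b = sin(fδ)/sin δ ≈ 0.944.
p = a·p₁ + b·p₂ ≈ (-0.887, 0.294, 0.356); φ = arcsin(p_z) ≈ 20.87°, λ = atan2(p_y, p_x) ≈ 161.64°.

≈ 21°N, 162°E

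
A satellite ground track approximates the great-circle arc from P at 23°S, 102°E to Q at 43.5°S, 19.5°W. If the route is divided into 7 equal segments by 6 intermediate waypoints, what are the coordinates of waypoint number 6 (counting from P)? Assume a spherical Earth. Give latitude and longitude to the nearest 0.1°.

Write both endpoints as unit vectors p₁, p₂ with components (cos φ cos λ, cos φ sin λ, sin φ).
The central angle between the endpoints is δ = arccos(p₁·p₂) ≈ 1.651 rad (94.6°).
Interpolate at f = 6/7 with slerp weights a = sin((1−f)δ)/sin δ ≈ 0.234, b = sin(fδ)/sin δ ≈ 0.991.
p = a·p₁ + b·p₂ ≈ (0.633, -0.029, -0.774); φ = arcsin(p_z) ≈ -50.69°, λ = atan2(p_y, p_x) ≈ -2.62°.

≈ 50.7°S, 2.6°W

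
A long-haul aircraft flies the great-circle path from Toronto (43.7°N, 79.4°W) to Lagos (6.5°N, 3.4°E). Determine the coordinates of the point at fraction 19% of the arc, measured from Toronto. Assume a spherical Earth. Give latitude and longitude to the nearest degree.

≈ (42°N, 59°W)

Convert each endpoint to a unit vector on the sphere (x = cos φ cos λ, y = cos φ sin λ, z = sin φ).
The central angle between the endpoints is δ = arccos(p₁·p₂) ≈ 1.402 rad (80.3°).
Interpolate at f = 0.19 with slerp weights a = sin((1−f)δ)/sin δ ≈ 0.920, b = sin(fδ)/sin δ ≈ 0.267.
p = a·p₁ + b·p₂ ≈ (0.387, -0.638, 0.666); φ = arcsin(p_z) ≈ 41.74°, λ = atan2(p_y, p_x) ≈ -58.75°.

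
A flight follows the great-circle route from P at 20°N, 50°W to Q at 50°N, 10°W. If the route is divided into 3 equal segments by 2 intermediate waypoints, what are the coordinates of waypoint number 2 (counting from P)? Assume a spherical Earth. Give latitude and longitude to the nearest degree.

≈ 42°N, 27°W

The haversine formula gives a central angle δ ≈ 0.760 rad (43.6°) between the endpoints.
Interpolate at f = 2/3 with slerp weights a = sin((1−f)δ)/sin δ ≈ 0.364, b = sin(fδ)/sin δ ≈ 0.704.
p = a·p₁ + b·p₂ ≈ (0.666, -0.341, 0.664); φ = arcsin(p_z) ≈ 41.61°, λ = atan2(p_y, p_x) ≈ -27.09°.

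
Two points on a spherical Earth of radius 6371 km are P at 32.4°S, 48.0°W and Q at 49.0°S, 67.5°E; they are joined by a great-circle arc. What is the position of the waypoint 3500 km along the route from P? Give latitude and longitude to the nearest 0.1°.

Convert each endpoint to a unit vector on the sphere (x = cos φ cos λ, y = cos φ sin λ, z = sin φ).
The central angle between the endpoints is δ = arccos(p₁·p₂) ≈ 1.404 rad (80.4°). The total great-circle distance is δ·R ≈ 1.404 × 6371 ≈ 8946 km, so the target fraction is f = 3500/8946 ≈ 0.391.
Interpolate at f ≈ 0.391 with slerp weights a = sin((1−f)δ)/sin δ ≈ 0.765, b = sin(fδ)/sin δ ≈ 0.529.
p = a·p₁ + b·p₂ ≈ (0.565, -0.159, -0.810); φ = arcsin(p_z) ≈ -54.05°, λ = atan2(p_y, p_x) ≈ -15.72°.

≈ 54.0°S, 15.7°W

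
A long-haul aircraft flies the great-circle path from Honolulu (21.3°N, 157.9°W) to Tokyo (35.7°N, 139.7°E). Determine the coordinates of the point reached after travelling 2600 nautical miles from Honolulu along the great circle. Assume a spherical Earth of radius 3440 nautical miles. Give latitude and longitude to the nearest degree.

≈ 35°N, 155°E

Convert each endpoint to a unit vector on the sphere (x = cos φ cos λ, y = cos φ sin λ, z = sin φ).
The central angle between the endpoints is δ = arccos(p₁·p₂) ≈ 0.973 rad (55.8°). The total great-circle distance is δ·R ≈ 0.973 × 3440 ≈ 3348 nmi, so the target fraction is f = 2600/3348 ≈ 0.776.
Interpolate at f ≈ 0.776 with slerp weights a = sin((1−f)δ)/sin δ ≈ 0.261, b = sin(fδ)/sin δ ≈ 0.830.
p = a·p₁ + b·p₂ ≈ (-0.739, 0.344, 0.579); φ = arcsin(p_z) ≈ 35.37°, λ = atan2(p_y, p_x) ≈ 155.03°.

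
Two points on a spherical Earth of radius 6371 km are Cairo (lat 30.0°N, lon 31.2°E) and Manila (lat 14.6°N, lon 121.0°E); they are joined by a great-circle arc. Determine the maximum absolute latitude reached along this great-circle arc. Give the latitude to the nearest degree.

The great circle lies in the plane with unit normal n̂ = (p₁ × p₂)/|p₁ × p₂|.
Here n̂_z ≈ +0.845; the vertex latitude is φ_max = arccos|n̂_z| ≈ 32.3°.
Check via Clairaut: cos φ_max = |cos φ₁| · sin C = cos(30.0°)·sin(77.4°) ≈ 0.845, again giving ≈ 32.3°.

≈ 32°N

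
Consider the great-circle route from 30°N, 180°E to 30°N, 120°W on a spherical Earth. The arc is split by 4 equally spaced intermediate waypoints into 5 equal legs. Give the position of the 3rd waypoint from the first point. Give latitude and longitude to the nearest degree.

Convert each endpoint to a unit vector on the sphere (x = cos φ cos λ, y = cos φ sin λ, z = sin φ).
The central angle between the endpoints is δ = arccos(p₁·p₂) ≈ 0.896 rad (51.3°).
Interpolate at f = 3/5 with slerp weights a = sin((1−f)δ)/sin δ ≈ 0.449, b = sin(fδ)/sin δ ≈ 0.656.
p = a·p₁ + b·p₂ ≈ (-0.673, -0.492, 0.552); φ = arcsin(p_z) ≈ 33.54°, λ = atan2(p_y, p_x) ≈ -143.84°.

≈ 34°N, 144°W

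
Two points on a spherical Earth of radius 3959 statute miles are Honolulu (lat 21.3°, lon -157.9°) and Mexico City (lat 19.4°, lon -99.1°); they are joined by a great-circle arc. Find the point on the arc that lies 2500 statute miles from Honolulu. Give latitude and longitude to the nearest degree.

Convert each endpoint to a unit vector on the sphere (x = cos φ cos λ, y = cos φ sin λ, z = sin φ).
The central angle between the endpoints is δ = arccos(p₁·p₂) ≈ 0.957 rad (54.8°). The total great-circle distance is δ·R ≈ 0.957 × 3959 ≈ 3789 mi, so the target fraction is f = 2500/3789 ≈ 0.660.
Interpolate at f ≈ 0.660 with slerp weights a = sin((1−f)δ)/sin δ ≈ 0.391, b = sin(fδ)/sin δ ≈ 0.722.
p = a·p₁ + b·p₂ ≈ (-0.446, -0.810, 0.382); φ = arcsin(p_z) ≈ 22.46°, λ = atan2(p_y, p_x) ≈ -118.82°.

≈ lat 22°, lon -119°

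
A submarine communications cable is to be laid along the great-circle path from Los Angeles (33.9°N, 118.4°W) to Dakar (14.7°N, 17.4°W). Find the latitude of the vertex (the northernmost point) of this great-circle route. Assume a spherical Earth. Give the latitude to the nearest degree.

The great circle lies in the plane with unit normal n̂ = (p₁ × p₂)/|p₁ × p₂|.
Here n̂_z ≈ +0.788; the vertex latitude is φ_max = arccos|n̂_z| ≈ 38.0°.
Check via Clairaut: cos φ_max = |cos φ₁| · sin C = cos(33.9°)·sin(71.7°) ≈ 0.788, again giving ≈ 38.0°.

≈ 38°N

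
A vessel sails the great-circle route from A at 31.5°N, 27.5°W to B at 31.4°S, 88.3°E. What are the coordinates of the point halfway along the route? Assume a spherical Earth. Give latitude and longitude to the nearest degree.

≈ 0°N, 30°E

Write both endpoints as unit vectors p₁, p₂ with components (cos φ cos λ, cos φ sin λ, sin φ).
The central angle between the endpoints is δ = arccos(p₁·p₂) ≈ 2.201 rad (126.1°).
Interpolate at f = 1/2 with slerp weights a = sin((1−f)δ)/sin δ ≈ 1.103, b = sin(fδ)/sin δ ≈ 1.103.
p = a·p₁ + b·p₂ ≈ (0.862, 0.507, 0.002); φ = arcsin(p_z) ≈ 0.09°, λ = atan2(p_y, p_x) ≈ 30.45°.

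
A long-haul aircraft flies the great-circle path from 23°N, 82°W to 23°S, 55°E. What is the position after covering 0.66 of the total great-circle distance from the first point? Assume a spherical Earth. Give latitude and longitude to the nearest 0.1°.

Convert each endpoint to a unit vector on the sphere (x = cos φ cos λ, y = cos φ sin λ, z = sin φ).
The central angle between the endpoints is δ = arccos(p₁·p₂) ≈ 2.453 rad (140.6°).
Interpolate at f = 0.66 with slerp weights a = sin((1−f)δ)/sin δ ≈ 1.166, b = sin(fδ)/sin δ ≈ 1.573.
p = a·p₁ + b·p₂ ≈ (0.980, 0.123, -0.159); φ = arcsin(p_z) ≈ -9.14°, λ = atan2(p_y, p_x) ≈ 7.14°.

≈ 9.1°S, 7.1°E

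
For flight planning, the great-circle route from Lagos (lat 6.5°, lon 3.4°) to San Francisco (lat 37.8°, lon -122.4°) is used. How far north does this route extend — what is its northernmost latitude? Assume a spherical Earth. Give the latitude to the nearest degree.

The great circle lies in the plane with unit normal n̂ = (p₁ × p₂)/|p₁ × p₂|.
Here n̂_z ≈ -0.691; the vertex latitude is φ_max = arccos|n̂_z| ≈ 46.3°.
Check via Clairaut: cos φ_max = |cos φ₁| · sin C = cos(6.5°)·sin(44.1°) ≈ 0.691, again giving ≈ 46.3°.

≈ 46°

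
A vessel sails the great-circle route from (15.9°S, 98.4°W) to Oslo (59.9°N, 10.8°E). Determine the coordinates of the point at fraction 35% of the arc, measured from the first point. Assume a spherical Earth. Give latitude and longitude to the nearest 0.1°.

≈ (18.4°N, 78.1°W)

From cos δ = sin φ₁ sin φ₂ + cos φ₁ cos φ₂ cos Δλ, the central angle is δ ≈ 1.978 rad (113.3°).
Interpolate at f = 0.35 with slerp weights a = sin((1−f)δ)/sin δ ≈ 1.045, b = sin(fδ)/sin δ ≈ 0.695.
p = a·p₁ + b·p₂ ≈ (0.196, -0.929, 0.315); φ = arcsin(p_z) ≈ 18.36°, λ = atan2(p_y, p_x) ≈ -78.11°.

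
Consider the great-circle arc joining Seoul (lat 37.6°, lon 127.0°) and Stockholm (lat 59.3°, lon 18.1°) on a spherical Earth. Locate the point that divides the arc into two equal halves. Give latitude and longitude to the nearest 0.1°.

≈ lat 61.7°, lon 89.4°

The haversine formula gives a central angle δ ≈ 1.166 rad (66.8°) between the endpoints.
Interpolate at f = 1/2 with slerp weights a = sin((1−f)δ)/sin δ ≈ 0.599, b = sin(fδ)/sin δ ≈ 0.599.
p = a·p₁ + b·p₂ ≈ (0.005, 0.474, 0.881); φ = arcsin(p_z) ≈ 61.70°, λ = atan2(p_y, p_x) ≈ 89.39°.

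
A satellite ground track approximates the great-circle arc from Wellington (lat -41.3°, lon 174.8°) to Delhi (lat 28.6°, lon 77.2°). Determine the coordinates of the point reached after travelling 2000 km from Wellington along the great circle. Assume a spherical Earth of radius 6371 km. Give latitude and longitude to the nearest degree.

≈ lat -34°, lon 154°

From cos δ = sin φ₁ sin φ₂ + cos φ₁ cos φ₂ cos Δλ, the central angle is δ ≈ 1.986 rad (113.8°). The total great-circle distance is δ·R ≈ 1.986 × 6371 ≈ 12651 km, so the target fraction is f = 2000/12651 ≈ 0.158.
Interpolate at f ≈ 0.158 with slerp weights a = sin((1−f)δ)/sin δ ≈ 1.087, b = sin(fδ)/sin δ ≈ 0.337.
p = a·p₁ + b·p₂ ≈ (-0.748, 0.363, -0.556); φ = arcsin(p_z) ≈ -33.78°, λ = atan2(p_y, p_x) ≈ 154.11°.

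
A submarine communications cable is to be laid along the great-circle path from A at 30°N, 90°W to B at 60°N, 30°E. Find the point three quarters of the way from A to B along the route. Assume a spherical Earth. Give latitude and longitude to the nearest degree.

≈ 67°N, 12°W

Write both endpoints as unit vectors p₁, p₂ with components (cos φ cos λ, cos φ sin λ, sin φ).
The central angle between the endpoints is δ = arccos(p₁·p₂) ≈ 1.353 rad (77.5°).
Interpolate at f = 3/4 with slerp weights a = sin((1−f)δ)/sin δ ≈ 0.340, b = sin(fδ)/sin δ ≈ 0.870.
p = a·p₁ + b·p₂ ≈ (0.377, -0.077, 0.923); φ = arcsin(p_z) ≈ 67.39°, λ = atan2(p_y, p_x) ≈ -11.53°.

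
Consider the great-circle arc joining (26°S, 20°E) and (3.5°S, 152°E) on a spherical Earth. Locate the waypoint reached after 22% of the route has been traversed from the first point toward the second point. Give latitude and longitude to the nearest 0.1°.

≈ (34.4°S, 50.4°E)

Write both endpoints as unit vectors p₁, p₂ with components (cos φ cos λ, cos φ sin λ, sin φ).
The central angle between the endpoints is δ = arccos(p₁·p₂) ≈ 2.182 rad (125.0°).
Interpolate at f = 0.22 with slerp weights a = sin((1−f)δ)/sin δ ≈ 1.210, b = sin(fδ)/sin δ ≈ 0.564.
p = a·p₁ + b·p₂ ≈ (0.525, 0.636, -0.565); φ = arcsin(p_z) ≈ -34.40°, λ = atan2(p_y, p_x) ≈ 50.44°.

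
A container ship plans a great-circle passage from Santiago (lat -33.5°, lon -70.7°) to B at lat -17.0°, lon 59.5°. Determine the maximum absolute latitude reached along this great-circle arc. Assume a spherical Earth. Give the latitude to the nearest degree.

≈ -49°

The great circle lies in the plane with unit normal n̂ = (p₁ × p₂)/|p₁ × p₂|.
Here n̂_z ≈ +0.651; the vertex latitude is φ_max = arccos|n̂_z| ≈ 49.4°.
Check via Clairaut: cos φ_max = |cos φ₁| · sin C = cos(33.5°)·sin(128.7°) ≈ 0.651, again giving ≈ 49.4°.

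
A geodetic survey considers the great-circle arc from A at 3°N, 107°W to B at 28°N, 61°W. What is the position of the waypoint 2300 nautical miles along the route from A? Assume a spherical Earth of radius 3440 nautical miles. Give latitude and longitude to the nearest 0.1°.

Convert each endpoint to a unit vector on the sphere (x = cos φ cos λ, y = cos φ sin λ, z = sin φ).
The central angle between the endpoints is δ = arccos(p₁·p₂) ≈ 0.880 rad (50.4°). The total great-circle distance is δ·R ≈ 0.880 × 3440 ≈ 3028 nmi, so the target fraction is f = 2300/3028 ≈ 0.760.
Interpolate at f ≈ 0.760 with slerp weights a = sin((1−f)δ)/sin δ ≈ 0.272, b = sin(fδ)/sin δ ≈ 0.804.
p = a·p₁ + b·p₂ ≈ (0.265, -0.881, 0.392); φ = arcsin(p_z) ≈ 23.07°, λ = atan2(p_y, p_x) ≈ -73.28°.

≈ 23.1°N, 73.3°W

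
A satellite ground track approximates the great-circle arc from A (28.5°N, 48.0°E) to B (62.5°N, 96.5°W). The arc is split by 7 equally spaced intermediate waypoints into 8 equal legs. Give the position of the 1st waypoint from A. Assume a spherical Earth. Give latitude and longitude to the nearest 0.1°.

≈ (38.6°N, 44.4°E)

Write both endpoints as unit vectors p₁, p₂ with components (cos φ cos λ, cos φ sin λ, sin φ).
The central angle between the endpoints is δ = arccos(p₁·p₂) ≈ 1.478 rad (84.7°).
Interpolate at f = 1/8 with slerp weights a = sin((1−f)δ)/sin δ ≈ 0.966, b = sin(fδ)/sin δ ≈ 0.184.
p = a·p₁ + b·p₂ ≈ (0.558, 0.546, 0.624); φ = arcsin(p_z) ≈ 38.64°, λ = atan2(p_y, p_x) ≈ 44.37°.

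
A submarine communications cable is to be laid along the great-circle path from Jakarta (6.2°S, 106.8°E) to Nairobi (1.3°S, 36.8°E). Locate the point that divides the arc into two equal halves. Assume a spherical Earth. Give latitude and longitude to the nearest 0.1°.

Write both endpoints as unit vectors p₁, p₂ with components (cos φ cos λ, cos φ sin λ, sin φ).
The central angle between the endpoints is δ = arccos(p₁·p₂) ≈ 1.221 rad (70.0°).
Interpolate at f = 1/2 with slerp weights a = sin((1−f)δ)/sin δ ≈ 0.610, b = sin(fδ)/sin δ ≈ 0.610.
p = a·p₁ + b·p₂ ≈ (0.313, 0.946, -0.080); φ = arcsin(p_z) ≈ -4.57°, λ = atan2(p_y, p_x) ≈ 71.69°.

≈ (4.6°S, 71.7°E)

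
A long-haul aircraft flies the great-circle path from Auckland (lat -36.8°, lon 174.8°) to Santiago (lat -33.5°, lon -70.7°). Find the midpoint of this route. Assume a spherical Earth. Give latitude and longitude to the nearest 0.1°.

Convert each endpoint to a unit vector on the sphere (x = cos φ cos λ, y = cos φ sin λ, z = sin φ).
The central angle between the endpoints is δ = arccos(p₁·p₂) ≈ 1.517 rad (86.9°).
Interpolate at f = 1/2 with slerp weights a = sin((1−f)δ)/sin δ ≈ 0.689, b = sin(fδ)/sin δ ≈ 0.689.
p = a·p₁ + b·p₂ ≈ (-0.359, -0.492, -0.793); φ = arcsin(p_z) ≈ -52.45°, λ = atan2(p_y, p_x) ≈ -126.14°.

≈ lat -52.5°, lon -126.1°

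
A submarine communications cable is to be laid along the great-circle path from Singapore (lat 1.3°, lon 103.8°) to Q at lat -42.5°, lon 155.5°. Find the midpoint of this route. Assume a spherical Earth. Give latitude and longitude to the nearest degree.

Convert each endpoint to a unit vector on the sphere (x = cos φ cos λ, y = cos φ sin λ, z = sin φ).
The central angle between the endpoints is δ = arccos(p₁·p₂) ≈ 1.114 rad (63.8°).
Interpolate at f = 1/2 with slerp weights a = sin((1−f)δ)/sin δ ≈ 0.589, b = sin(fδ)/sin δ ≈ 0.589.
p = a·p₁ + b·p₂ ≈ (-0.536, 0.752, -0.385); φ = arcsin(p_z) ≈ -22.61°, λ = atan2(p_y, p_x) ≈ 125.46°.

≈ lat -23°, lon 125°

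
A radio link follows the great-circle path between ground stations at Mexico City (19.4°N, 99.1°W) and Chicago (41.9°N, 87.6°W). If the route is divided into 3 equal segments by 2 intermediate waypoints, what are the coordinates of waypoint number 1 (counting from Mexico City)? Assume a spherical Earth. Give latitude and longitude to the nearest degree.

Write both endpoints as unit vectors p₁, p₂ with components (cos φ cos λ, cos φ sin λ, sin φ).
The central angle between the endpoints is δ = arccos(p₁·p₂) ≈ 0.428 rad (24.5°).
Interpolate at f = 1/3 with slerp weights a = sin((1−f)δ)/sin δ ≈ 0.678, b = sin(fδ)/sin δ ≈ 0.343.
p = a·p₁ + b·p₂ ≈ (-0.090, -0.886, 0.454); φ = arcsin(p_z) ≈ 27.00°, λ = atan2(p_y, p_x) ≈ -95.83°.

≈ 27°N, 96°W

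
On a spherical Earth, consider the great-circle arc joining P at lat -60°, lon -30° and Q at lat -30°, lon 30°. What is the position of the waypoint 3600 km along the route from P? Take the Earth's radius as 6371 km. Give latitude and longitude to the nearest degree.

Write both endpoints as unit vectors p₁, p₂ with components (cos φ cos λ, cos φ sin λ, sin φ).
The central angle between the endpoints is δ = arccos(p₁·p₂) ≈ 0.864 rad (49.5°). The total great-circle distance is δ·R ≈ 0.864 × 6371 ≈ 5504 km, so the target fraction is f = 3600/5504 ≈ 0.654.
Interpolate at f ≈ 0.654 with slerp weights a = sin((1−f)δ)/sin δ ≈ 0.387, b = sin(fδ)/sin δ ≈ 0.704.
p = a·p₁ + b·p₂ ≈ (0.696, 0.208, -0.687); φ = arcsin(p_z) ≈ -43.42°, λ = atan2(p_y, p_x) ≈ 16.66°.

≈ lat -43°, lon 17°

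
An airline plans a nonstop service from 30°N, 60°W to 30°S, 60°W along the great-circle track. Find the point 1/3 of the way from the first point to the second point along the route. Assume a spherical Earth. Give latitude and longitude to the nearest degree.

Convert each endpoint to a unit vector on the sphere (x = cos φ cos λ, y = cos φ sin λ, z = sin φ).
The central angle between the endpoints is δ = arccos(p₁·p₂) ≈ 1.047 rad (60.0°).
Interpolate at f = 1/3 with slerp weights a = sin((1−f)δ)/sin δ ≈ 0.742, b = sin(fδ)/sin δ ≈ 0.395.
p = a·p₁ + b·p₂ ≈ (0.492, -0.853, 0.174); φ = arcsin(p_z) ≈ 10.00°, λ = atan2(p_y, p_x) ≈ -60.00°.

≈ 10°N, 60°W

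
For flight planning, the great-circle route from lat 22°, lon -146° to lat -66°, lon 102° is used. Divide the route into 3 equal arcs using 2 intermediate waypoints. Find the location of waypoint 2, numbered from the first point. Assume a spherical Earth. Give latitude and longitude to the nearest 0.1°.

Write both endpoints as unit vectors p₁, p₂ with components (cos φ cos λ, cos φ sin λ, sin φ).
The central angle between the endpoints is δ = arccos(p₁·p₂) ≈ 2.075 rad (118.9°).
Interpolate at f = 2/3 with slerp weights a = sin((1−f)δ)/sin δ ≈ 0.729, b = sin(fδ)/sin δ ≈ 1.122.
p = a·p₁ + b·p₂ ≈ (-0.655, 0.069, -0.752); φ = arcsin(p_z) ≈ -48.80°, λ = atan2(p_y, p_x) ≈ 174.01°.

≈ lat -48.8°, lon 174.0°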